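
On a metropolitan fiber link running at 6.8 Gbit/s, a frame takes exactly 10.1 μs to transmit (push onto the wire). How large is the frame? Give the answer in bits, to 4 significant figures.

68680 bits

L = R × t_tx = 6800000000 b/s × 1.01e-05 s = 68680 bits.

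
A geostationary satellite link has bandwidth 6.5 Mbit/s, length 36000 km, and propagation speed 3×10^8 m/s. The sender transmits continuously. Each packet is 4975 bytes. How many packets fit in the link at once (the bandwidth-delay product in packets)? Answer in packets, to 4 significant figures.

19.60 packets

Propagation delay = 36000000 / 300000000 = 0.12 s.
BDP = R × t_prop = 6500000 × 0.12 = 780000 bits.
In packets of 39800 bits: 19.60 packets.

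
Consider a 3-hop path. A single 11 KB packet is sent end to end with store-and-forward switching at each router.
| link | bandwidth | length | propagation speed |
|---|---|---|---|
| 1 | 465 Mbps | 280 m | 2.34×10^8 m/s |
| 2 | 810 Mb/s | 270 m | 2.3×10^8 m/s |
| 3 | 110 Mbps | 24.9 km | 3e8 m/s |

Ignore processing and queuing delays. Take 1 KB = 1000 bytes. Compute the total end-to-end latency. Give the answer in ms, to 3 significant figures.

L = 88000 bits.
Transmission delays (L/R per hop): 0.189247, 0.108642, 0.8 ms; sum = 1.09789 ms.
Propagation delays (d/s per hop): 0.00119658, 0.00117391, 0.083 ms; sum = 0.0853705 ms.
End-to-end = 1.18 ms.

1.18 ms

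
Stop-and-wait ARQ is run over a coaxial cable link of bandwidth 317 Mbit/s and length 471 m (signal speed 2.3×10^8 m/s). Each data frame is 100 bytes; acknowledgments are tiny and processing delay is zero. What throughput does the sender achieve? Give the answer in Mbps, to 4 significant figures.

120.9 Mbps

t_tx = L/R = 800/317000000 = 2.52366e-06 s.
t_prop = 471/2.3e+08 = 2.04783e-06 s; RTT = 4.09565e-06 s.
Cycle = t_tx + RTT = 6.61931e-06 s.
Throughput = L / cycle = 800 / 6.61931e-06 = 120.9 Mbps.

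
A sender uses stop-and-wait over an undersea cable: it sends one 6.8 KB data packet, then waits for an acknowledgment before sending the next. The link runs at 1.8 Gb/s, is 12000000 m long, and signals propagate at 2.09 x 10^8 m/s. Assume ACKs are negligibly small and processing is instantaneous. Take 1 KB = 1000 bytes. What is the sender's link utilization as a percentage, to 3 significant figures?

t_tx = L/R = 54400/1800000000 = 3.02222e-05 s.
t_prop = 12000000/209000000 = 0.0574163 s; RTT = 0.114833 s.
Cycle = t_tx + RTT = 0.114863 s.
Utilization = t_tx / cycle = 3.02222e-05/0.114863 = 0.0263 %.

0.0263 %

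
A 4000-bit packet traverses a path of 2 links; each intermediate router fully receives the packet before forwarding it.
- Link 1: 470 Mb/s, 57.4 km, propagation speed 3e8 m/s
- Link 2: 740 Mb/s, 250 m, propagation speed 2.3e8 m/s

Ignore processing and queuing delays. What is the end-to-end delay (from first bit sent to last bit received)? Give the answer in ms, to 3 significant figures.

0.206 ms

Transmission delays (L/R per hop): 0.00851064, 0.00540541 ms; sum = 0.013916 ms.
Propagation delays (d/s per hop): 0.191333, 0.00108696 ms; sum = 0.19242 ms.
End-to-end = 0.206 ms.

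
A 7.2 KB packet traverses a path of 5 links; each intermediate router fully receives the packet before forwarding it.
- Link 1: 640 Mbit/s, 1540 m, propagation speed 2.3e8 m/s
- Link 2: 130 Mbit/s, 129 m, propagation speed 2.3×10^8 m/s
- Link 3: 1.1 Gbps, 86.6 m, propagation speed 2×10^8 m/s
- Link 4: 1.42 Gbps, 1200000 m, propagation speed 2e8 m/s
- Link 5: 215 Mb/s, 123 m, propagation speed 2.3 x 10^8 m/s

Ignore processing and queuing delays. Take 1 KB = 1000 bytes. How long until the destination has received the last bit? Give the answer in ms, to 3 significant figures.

L = 57600 bits.
Transmission delays (L/R per hop): 0.09, 0.443077, 0.0523636, 0.0405634, 0.267907 ms; sum = 0.893911 ms.
Propagation delays (d/s per hop): 0.00669565, 0.00056087, 0.000433, 6, 0.000534783 ms; sum = 6.00822 ms.
End-to-end = 6.90 ms.

6.90 ms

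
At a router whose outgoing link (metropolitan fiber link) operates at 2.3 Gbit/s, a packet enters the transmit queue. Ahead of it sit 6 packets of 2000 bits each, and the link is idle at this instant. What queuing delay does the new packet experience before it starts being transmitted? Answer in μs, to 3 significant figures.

Each queued packet: L/R = 2000/2300000000 = 0.869565 μs.
6 queued → 5.21739 μs.
Queuing delay = 5.22 μs.

5.22 μs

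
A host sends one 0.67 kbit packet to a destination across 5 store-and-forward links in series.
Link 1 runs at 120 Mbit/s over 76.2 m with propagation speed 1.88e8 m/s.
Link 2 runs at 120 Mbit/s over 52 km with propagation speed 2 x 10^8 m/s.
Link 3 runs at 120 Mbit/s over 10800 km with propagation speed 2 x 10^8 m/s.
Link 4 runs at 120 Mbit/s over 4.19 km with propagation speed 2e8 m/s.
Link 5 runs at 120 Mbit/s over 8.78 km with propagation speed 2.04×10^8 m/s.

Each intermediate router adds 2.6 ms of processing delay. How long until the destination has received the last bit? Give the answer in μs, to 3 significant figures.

64800 μs

L = 670 bits.
Transmission delay per hop = L/R = 670/120000000 = 5.58333 μs; 5 hops → 27.9167 μs.
Propagation delays (d/s per hop): 0.405319, 260, 54000, 20.95, 43.0392 μs; sum = 54324.4 μs.
Processing at 4 router(s): 4 × 2.6 ms = 10400 μs.
End-to-end = 64800 μs.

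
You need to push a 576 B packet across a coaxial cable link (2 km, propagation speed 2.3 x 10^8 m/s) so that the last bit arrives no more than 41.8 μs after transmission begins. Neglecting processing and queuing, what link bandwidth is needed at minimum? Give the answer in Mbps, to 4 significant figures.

139.2 Mbps

L = 4608 bits.
Propagation delay = 2000 / 2.3e+08 = 8.69565 μs.
Transmission budget = 41.8 − 8.69565 = 33.1043 μs.
R ≥ L / t_tx = 4608 bits / 3.31043e-05 s = 139.2 Mbps.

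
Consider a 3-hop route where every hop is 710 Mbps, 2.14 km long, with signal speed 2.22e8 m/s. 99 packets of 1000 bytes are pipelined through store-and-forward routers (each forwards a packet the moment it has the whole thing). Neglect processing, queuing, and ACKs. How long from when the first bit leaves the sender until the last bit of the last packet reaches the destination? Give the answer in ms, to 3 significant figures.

1.17 ms

Per-hop transmission t_tx = L/R = 8000/710000000 = 0.0112676 ms.
Per-hop propagation t_prop = 2140/2.22e+08 = 0.00963964 ms.
Pipeline fill: first packet needs 3·t_tx to clear all hops; remaining 98 packets each add one t_tx.
Total = (3+99-1)·t_tx + 3·t_prop = 101·0.0112676 + 3·0.00963964 = 1.17 ms.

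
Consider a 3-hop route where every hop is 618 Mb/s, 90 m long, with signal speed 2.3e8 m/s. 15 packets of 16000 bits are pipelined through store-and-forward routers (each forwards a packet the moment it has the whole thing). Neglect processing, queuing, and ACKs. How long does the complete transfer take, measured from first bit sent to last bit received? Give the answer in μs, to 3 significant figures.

Per-hop transmission t_tx = L/R = 16000/618000000 = 25.89 μs.
Per-hop propagation t_prop = 90/2.3e+08 = 0.391304 μs.
Pipeline fill: first packet needs 3·t_tx to clear all hops; remaining 14 packets each add one t_tx.
Total = (3+15-1)·t_tx + 3·t_prop = 17·25.89 + 3·0.391304 = 441 μs.

441 μs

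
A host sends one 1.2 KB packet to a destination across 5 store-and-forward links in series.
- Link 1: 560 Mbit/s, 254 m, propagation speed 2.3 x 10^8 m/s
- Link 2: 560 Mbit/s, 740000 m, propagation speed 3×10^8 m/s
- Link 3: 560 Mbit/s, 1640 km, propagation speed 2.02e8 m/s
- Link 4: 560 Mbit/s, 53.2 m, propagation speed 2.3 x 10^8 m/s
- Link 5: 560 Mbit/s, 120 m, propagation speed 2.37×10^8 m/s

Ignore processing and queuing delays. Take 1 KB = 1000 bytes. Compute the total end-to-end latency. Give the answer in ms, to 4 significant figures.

L = 9600 bits.
Transmission delay per hop = L/R = 9600/560000000 = 0.0171429 ms; 5 hops → 0.0857143 ms.
Propagation delays (d/s per hop): 0.00110435, 2.46667, 8.11881, 0.000231304, 0.000506329 ms; sum = 10.5873 ms.
End-to-end = 10.67 ms.

10.67 ms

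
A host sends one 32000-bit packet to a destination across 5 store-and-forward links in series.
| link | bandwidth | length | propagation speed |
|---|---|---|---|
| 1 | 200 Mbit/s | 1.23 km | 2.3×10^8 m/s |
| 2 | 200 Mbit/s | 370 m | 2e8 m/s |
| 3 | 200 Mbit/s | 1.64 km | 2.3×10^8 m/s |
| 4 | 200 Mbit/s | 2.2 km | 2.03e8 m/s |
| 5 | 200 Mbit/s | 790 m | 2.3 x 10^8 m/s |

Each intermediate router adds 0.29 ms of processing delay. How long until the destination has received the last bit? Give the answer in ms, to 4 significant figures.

1.989 ms

Transmission delay per hop = L/R = 32000/200000000 = 0.16 ms; 5 hops → 0.8 ms.
Propagation delays (d/s per hop): 0.00534783, 0.00185, 0.00713043, 0.0108374, 0.00343478 ms; sum = 0.0286005 ms.
Processing at 4 router(s): 4 × 0.29 ms = 1.16 ms.
End-to-end = 1.989 ms.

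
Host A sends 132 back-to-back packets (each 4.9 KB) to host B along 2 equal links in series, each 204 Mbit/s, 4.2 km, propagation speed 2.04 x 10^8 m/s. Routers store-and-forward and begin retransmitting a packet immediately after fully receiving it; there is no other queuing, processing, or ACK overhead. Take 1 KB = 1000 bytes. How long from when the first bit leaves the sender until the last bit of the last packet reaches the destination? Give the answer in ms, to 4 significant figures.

25.60 ms

Per-hop transmission t_tx = L/R = 39200/204000000 = 0.192157 ms.
Per-hop propagation t_prop = 4200/204000000 = 0.0205882 ms.
Pipeline fill: first packet needs 2·t_tx to clear all hops; remaining 131 packets each add one t_tx.
Total = (2+132-1)·t_tx + 2·t_prop = 133·0.192157 + 2·0.0205882 = 25.60 ms.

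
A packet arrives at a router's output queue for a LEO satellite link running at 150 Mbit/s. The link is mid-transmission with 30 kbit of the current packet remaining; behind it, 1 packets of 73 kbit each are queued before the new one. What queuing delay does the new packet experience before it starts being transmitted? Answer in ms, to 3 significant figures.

Each queued packet: L/R = 73000/150000000 = 0.486667 ms.
1 queued → 0.486667 ms.
Plus remaining 30000 bits of current packet: 0.2 ms.
Queuing delay = 0.687 ms.

0.687 ms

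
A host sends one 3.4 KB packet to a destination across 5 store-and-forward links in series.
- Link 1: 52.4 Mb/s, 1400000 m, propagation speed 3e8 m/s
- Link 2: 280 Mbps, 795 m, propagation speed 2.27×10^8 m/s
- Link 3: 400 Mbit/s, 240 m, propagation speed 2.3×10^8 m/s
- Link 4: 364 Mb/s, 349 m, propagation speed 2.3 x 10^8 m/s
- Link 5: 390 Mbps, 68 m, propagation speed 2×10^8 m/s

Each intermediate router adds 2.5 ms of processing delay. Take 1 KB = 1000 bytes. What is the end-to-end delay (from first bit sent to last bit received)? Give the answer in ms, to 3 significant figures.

15.5 ms

L = 27200 bits.
Transmission delays (L/R per hop): 0.519084, 0.0971429, 0.068, 0.0747253, 0.0697436 ms; sum = 0.828696 ms.
Propagation delays (d/s per hop): 4.66667, 0.0035022, 0.00104348, 0.00151739, 0.00034 ms; sum = 4.67307 ms.
Processing at 4 router(s): 4 × 2.5 ms = 10 ms.
End-to-end = 15.5 ms.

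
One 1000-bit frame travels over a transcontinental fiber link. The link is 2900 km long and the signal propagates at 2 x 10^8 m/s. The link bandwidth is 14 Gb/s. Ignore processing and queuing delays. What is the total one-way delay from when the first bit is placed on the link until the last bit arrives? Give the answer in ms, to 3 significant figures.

14.5 ms

Transmission delay = L/R = 1000 / 14000000000 = 7.14286e-05 ms.
Propagation delay = d/s = 2900000 m / 200000000 m/s = 14.5 ms.
Total = 14.5 ms.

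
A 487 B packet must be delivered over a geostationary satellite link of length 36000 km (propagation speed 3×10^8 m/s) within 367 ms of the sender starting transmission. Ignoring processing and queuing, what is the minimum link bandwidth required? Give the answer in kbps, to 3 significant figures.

L = 3896 bits.
Propagation delay = 36000000 / 300000000 = 120 ms.
Transmission budget = 367 − 120 = 247 ms.
R ≥ L / t_tx = 3896 bits / 0.247 s = 15.8 kbps.

15.8 kbps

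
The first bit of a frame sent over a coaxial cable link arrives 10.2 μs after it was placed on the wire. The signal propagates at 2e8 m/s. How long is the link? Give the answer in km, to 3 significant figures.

d = s × t_prop = 200000000 × 1.02e-05 = 2.04 km.

2.04 km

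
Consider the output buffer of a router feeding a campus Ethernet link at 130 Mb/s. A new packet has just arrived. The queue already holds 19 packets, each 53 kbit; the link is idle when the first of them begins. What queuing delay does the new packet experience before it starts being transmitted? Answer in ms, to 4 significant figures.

7.746 ms

Each queued packet: L/R = 53000/130000000 = 0.407692 ms.
19 queued → 7.74615 ms.
Queuing delay = 7.746 ms.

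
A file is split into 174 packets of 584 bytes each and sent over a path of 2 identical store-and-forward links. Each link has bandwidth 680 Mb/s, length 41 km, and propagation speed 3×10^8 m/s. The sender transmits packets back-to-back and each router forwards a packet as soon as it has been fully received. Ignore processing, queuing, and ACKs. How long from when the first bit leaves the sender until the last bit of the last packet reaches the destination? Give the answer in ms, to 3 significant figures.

Per-hop transmission t_tx = L/R = 4672/680000000 = 0.00687059 ms.
Per-hop propagation t_prop = 41000/300000000 = 0.136667 ms.
Pipeline fill: first packet needs 2·t_tx to clear all hops; remaining 173 packets each add one t_tx.
Total = (2+174-1)·t_tx + 2·t_prop = 175·0.00687059 + 2·0.136667 = 1.48 ms.

1.48 ms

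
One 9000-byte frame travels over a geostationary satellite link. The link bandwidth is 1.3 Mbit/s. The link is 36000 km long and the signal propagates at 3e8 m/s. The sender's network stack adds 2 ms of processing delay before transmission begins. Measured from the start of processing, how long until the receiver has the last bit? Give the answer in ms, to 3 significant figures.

L = 9000 × 8 = 72000 bits.
Transmission delay = L/R = 72000 / 1300000 = 55.3846 ms.
Propagation delay = d/s = 36000000 m / 300000000 m/s = 120 ms.
Plus processing delay 2 ms = 2 ms.
Total = 177 ms.

177 ms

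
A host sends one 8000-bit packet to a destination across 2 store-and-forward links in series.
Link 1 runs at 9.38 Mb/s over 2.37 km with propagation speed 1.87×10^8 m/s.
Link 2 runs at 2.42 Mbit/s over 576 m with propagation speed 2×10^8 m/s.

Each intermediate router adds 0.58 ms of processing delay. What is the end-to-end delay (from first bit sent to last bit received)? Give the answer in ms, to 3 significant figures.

Transmission delays (L/R per hop): 0.852878, 3.30579 ms; sum = 4.15866 ms.
Propagation delays (d/s per hop): 0.0126738, 0.00288 ms; sum = 0.0155538 ms.
Processing at 1 router(s): 1 × 0.58 ms = 0.58 ms.
End-to-end = 4.75 ms.

4.75 ms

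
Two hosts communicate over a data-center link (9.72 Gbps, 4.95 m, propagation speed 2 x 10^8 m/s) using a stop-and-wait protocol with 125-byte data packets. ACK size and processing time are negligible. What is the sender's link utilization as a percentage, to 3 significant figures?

t_tx = L/R = 1000/9720000000 = 1.02881e-07 s.
t_prop = 4.95/200000000 = 2.475e-08 s; RTT = 4.95e-08 s.
Cycle = t_tx + RTT = 1.52381e-07 s.
Utilization = t_tx / cycle = 1.02881e-07/1.52381e-07 = 67.5 %.

67.5 %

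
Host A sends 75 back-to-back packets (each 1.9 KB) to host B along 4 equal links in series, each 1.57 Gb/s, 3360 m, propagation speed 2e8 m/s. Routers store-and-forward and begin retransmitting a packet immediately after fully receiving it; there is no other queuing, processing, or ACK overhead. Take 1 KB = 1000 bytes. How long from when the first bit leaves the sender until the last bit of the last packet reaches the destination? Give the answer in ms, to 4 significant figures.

0.8224 ms

Per-hop transmission t_tx = L/R = 15200/1570000000 = 0.00968153 ms.
Per-hop propagation t_prop = 3360/200000000 = 0.0168 ms.
Pipeline fill: first packet needs 4·t_tx to clear all hops; remaining 74 packets each add one t_tx.
Total = (4+75-1)·t_tx + 4·t_prop = 78·0.00968153 + 4·0.0168 = 0.8224 ms.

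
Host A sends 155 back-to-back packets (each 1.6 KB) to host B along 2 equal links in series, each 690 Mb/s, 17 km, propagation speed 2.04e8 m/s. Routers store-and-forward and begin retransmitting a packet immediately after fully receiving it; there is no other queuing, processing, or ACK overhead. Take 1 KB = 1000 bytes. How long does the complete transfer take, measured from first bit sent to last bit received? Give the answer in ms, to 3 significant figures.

3.06 ms

Per-hop transmission t_tx = L/R = 12800/690000000 = 0.0185507 ms.
Per-hop propagation t_prop = 17000/204000000 = 0.0833333 ms.
Pipeline fill: first packet needs 2·t_tx to clear all hops; remaining 154 packets each add one t_tx.
Total = (2+155-1)·t_tx + 2·t_prop = 156·0.0185507 + 2·0.0833333 = 3.06 ms.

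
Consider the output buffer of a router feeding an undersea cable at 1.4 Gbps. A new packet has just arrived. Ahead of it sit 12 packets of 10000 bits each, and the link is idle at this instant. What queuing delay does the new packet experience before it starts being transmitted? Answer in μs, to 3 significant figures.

Each queued packet: L/R = 10000/1400000000 = 7.14286 μs.
12 queued → 85.7143 μs.
Queuing delay = 85.7 μs.

85.7 μs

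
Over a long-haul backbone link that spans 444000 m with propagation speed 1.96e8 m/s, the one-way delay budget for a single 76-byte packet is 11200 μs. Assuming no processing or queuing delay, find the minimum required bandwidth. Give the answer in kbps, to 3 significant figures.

68.0 kbps

L = 608 bits.
Propagation delay = 444000 / 196000000 = 2265.31 μs.
Transmission budget = 11200 − 2265.31 = 8934.69 μs.
R ≥ L / t_tx = 608 bits / 0.00893469 s = 68.0 kbps.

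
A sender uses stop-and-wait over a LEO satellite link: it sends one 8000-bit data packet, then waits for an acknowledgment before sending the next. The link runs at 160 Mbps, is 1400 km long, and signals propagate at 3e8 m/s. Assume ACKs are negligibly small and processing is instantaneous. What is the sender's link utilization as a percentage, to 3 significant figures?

0.533 %

t_tx = L/R = 8000/160000000 = 5e-05 s.
t_prop = 1400000/300000000 = 0.00466667 s; RTT = 0.00933333 s.
Cycle = t_tx + RTT = 0.00938333 s.
Utilization = t_tx / cycle = 5e-05/0.00938333 = 0.533 %.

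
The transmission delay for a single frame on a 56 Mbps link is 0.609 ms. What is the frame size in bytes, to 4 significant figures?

4263 bytes

L = R × t_tx = 56000000 b/s × 0.000609 s = 34104 bits.
In bytes: 34104 / 8 = 4263 bytes.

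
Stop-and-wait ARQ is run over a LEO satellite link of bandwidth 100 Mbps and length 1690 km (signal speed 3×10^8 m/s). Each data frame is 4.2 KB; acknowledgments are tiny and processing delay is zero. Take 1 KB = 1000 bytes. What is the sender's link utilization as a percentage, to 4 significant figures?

t_tx = L/R = 33600/100000000 = 0.000336 s.
t_prop = 1690000/300000000 = 0.00563333 s; RTT = 0.0112667 s.
Cycle = t_tx + RTT = 0.0116027 s.
Utilization = t_tx / cycle = 0.000336/0.0116027 = 2.896 %.

2.896 %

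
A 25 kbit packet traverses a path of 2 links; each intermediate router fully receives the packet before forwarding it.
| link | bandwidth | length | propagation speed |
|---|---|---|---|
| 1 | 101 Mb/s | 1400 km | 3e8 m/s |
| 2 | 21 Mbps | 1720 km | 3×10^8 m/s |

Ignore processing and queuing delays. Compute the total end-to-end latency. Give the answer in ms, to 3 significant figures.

L = 25000 bits.
Transmission delays (L/R per hop): 0.247525, 1.19048 ms; sum = 1.438 ms.
Propagation delays (d/s per hop): 4.66667, 5.73333 ms; sum = 10.4 ms.
End-to-end = 11.8 ms.

11.8 ms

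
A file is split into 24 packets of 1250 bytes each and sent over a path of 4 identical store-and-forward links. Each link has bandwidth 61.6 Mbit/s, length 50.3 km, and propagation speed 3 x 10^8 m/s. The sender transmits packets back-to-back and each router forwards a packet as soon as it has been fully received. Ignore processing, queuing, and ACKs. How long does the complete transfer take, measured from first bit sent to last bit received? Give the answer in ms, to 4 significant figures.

Per-hop transmission t_tx = L/R = 10000/61600000 = 0.162338 ms.
Per-hop propagation t_prop = 50300/300000000 = 0.167667 ms.
Pipeline fill: first packet needs 4·t_tx to clear all hops; remaining 23 packets each add one t_tx.
Total = (4+24-1)·t_tx + 4·t_prop = 27·0.162338 + 4·0.167667 = 5.054 ms.

5.054 ms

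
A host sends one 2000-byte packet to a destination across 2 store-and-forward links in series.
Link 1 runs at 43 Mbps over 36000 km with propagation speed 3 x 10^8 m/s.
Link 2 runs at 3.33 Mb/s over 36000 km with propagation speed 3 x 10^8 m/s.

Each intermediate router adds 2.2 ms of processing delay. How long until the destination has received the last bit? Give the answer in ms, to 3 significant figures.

L = 2000 × 8 = 16000 bits.
Transmission delays (L/R per hop): 0.372093, 4.8048 ms; sum = 5.1769 ms.
Propagation delays (d/s per hop): 120, 120 ms; sum = 240 ms.
Processing at 1 router(s): 1 × 2.2 ms = 2.2 ms.
End-to-end = 247 ms.

247 ms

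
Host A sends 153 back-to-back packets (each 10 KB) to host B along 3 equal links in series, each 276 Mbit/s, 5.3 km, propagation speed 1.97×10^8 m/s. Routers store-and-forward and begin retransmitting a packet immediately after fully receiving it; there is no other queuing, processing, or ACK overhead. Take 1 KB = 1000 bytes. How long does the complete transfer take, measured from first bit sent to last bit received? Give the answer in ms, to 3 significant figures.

Per-hop transmission t_tx = L/R = 80000/276000000 = 0.289855 ms.
Per-hop propagation t_prop = 5300/197000000 = 0.0269036 ms.
Pipeline fill: first packet needs 3·t_tx to clear all hops; remaining 152 packets each add one t_tx.
Total = (3+153-1)·t_tx + 3·t_prop = 155·0.289855 + 3·0.0269036 = 45.0 ms.

45.0 ms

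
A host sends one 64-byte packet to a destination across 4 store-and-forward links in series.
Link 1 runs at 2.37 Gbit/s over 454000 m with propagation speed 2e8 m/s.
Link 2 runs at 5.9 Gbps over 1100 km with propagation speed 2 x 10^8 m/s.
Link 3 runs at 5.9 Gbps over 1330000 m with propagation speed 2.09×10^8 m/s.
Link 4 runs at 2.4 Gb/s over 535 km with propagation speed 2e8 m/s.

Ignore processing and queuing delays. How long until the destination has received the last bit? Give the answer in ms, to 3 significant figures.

L = 64 × 8 = 512 bits.
Transmission delays (L/R per hop): 0.000216034, 8.67797e-05, 8.67797e-05, 0.000213333 ms; sum = 0.000602926 ms.
Propagation delays (d/s per hop): 2.27, 5.5, 6.36364, 2.675 ms; sum = 16.8086 ms.
End-to-end = 16.8 ms.

16.8 ms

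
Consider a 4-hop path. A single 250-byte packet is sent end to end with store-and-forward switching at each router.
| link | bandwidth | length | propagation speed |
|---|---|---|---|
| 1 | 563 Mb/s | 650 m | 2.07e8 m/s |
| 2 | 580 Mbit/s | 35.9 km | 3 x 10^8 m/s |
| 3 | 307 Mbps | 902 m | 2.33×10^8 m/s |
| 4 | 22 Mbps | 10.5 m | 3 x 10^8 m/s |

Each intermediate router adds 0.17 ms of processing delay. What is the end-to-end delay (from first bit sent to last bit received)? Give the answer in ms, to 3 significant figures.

0.741 ms

L = 250 × 8 = 2000 bits.
Transmission delays (L/R per hop): 0.0035524, 0.00344828, 0.00651466, 0.0909091 ms; sum = 0.104424 ms.
Propagation delays (d/s per hop): 0.0031401, 0.119667, 0.00387124, 3.5e-05 ms; sum = 0.126713 ms.
Processing at 3 router(s): 3 × 0.17 ms = 0.51 ms.
End-to-end = 0.741 ms.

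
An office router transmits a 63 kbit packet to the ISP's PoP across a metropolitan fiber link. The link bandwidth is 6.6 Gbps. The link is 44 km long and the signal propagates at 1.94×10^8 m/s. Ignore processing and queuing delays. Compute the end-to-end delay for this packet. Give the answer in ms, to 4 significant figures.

0.2363 ms

L = 63000 bits.
Transmission delay = L/R = 63000 / 6600000000 = 0.00954545 ms.
Propagation delay = d/s = 44000 m / 194000000 m/s = 0.226804 ms.
Total = 0.2363 ms.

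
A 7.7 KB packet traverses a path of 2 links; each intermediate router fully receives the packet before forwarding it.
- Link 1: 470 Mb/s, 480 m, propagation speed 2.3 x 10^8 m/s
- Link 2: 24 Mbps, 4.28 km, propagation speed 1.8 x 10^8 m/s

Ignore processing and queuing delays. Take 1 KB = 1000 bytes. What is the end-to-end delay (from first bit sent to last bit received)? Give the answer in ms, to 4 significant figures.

2.724 ms

L = 61600 bits.
Transmission delays (L/R per hop): 0.131064, 2.56667 ms; sum = 2.69773 ms.
Propagation delays (d/s per hop): 0.00208696, 0.0237778 ms; sum = 0.0258647 ms.
End-to-end = 2.724 ms.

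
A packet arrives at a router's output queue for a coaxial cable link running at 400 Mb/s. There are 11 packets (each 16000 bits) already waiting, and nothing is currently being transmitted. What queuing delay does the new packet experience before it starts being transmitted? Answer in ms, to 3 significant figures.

Each queued packet: L/R = 16000/400000000 = 0.04 ms.
11 queued → 0.44 ms.
Queuing delay = 0.440 ms.

0.440 ms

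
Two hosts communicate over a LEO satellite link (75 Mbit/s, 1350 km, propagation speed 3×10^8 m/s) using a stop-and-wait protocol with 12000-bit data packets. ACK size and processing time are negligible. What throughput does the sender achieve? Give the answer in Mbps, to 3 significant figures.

1.31 Mbps

t_tx = L/R = 12000/75000000 = 0.00016 s.
t_prop = 1350000/300000000 = 0.0045 s; RTT = 0.009 s.
Cycle = t_tx + RTT = 0.00916 s.
Throughput = L / cycle = 12000 / 0.00916 = 1.31 Mbps.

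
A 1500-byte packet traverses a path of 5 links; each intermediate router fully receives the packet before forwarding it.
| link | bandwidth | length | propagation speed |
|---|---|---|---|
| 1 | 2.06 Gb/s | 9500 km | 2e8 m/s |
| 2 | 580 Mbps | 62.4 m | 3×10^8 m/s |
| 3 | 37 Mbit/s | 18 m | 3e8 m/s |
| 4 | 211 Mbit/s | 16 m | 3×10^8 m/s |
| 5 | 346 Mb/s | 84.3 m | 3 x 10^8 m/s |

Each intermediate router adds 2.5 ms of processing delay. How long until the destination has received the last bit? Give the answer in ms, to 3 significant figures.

L = 1500 × 8 = 12000 bits.
Transmission delays (L/R per hop): 0.00582524, 0.0206897, 0.324324, 0.056872, 0.0346821 ms; sum = 0.442393 ms.
Propagation delays (d/s per hop): 47.5, 0.000208, 6e-05, 5.33333e-05, 0.000281 ms; sum = 47.5006 ms.
Processing at 4 router(s): 4 × 2.5 ms = 10 ms.
End-to-end = 57.9 ms.

57.9 ms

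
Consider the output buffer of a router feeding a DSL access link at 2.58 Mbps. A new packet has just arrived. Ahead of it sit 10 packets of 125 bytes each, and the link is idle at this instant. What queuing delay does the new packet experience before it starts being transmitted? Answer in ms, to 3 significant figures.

Each queued packet: L/R = 1000/2580000 = 0.387597 ms.
10 queued → 3.87597 ms.
Queuing delay = 3.88 ms.

3.88 ms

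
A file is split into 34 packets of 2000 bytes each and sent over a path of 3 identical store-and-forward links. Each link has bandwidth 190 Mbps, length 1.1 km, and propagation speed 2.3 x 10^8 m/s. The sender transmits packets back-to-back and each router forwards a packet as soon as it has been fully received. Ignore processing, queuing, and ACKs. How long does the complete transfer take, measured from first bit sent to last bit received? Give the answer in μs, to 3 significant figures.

Per-hop transmission t_tx = L/R = 16000/190000000 = 84.2105 μs.
Per-hop propagation t_prop = 1100/2.3e+08 = 4.78261 μs.
Pipeline fill: first packet needs 3·t_tx to clear all hops; remaining 33 packets each add one t_tx.
Total = (3+34-1)·t_tx + 3·t_prop = 36·84.2105 + 3·4.78261 = 3050 μs.

3050 μs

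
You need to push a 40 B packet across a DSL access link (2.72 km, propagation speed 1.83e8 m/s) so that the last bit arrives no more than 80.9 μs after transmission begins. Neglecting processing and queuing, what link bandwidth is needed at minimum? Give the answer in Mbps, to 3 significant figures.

4.85 Mbps

L = 320 bits.
Propagation delay = 2720 / 183000000 = 14.8634 μs.
Transmission budget = 80.9 − 14.8634 = 66.0366 μs.
R ≥ L / t_tx = 320 bits / 6.60366e-05 s = 4.85 Mbps.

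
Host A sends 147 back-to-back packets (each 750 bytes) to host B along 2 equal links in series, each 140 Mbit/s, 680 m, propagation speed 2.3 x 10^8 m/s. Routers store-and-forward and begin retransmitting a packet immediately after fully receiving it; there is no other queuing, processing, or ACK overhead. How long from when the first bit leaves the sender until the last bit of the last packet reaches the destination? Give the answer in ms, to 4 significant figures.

Per-hop transmission t_tx = L/R = 6000/140000000 = 0.0428571 ms.
Per-hop propagation t_prop = 680/2.3e+08 = 0.00295652 ms.
Pipeline fill: first packet needs 2·t_tx to clear all hops; remaining 146 packets each add one t_tx.
Total = (2+147-1)·t_tx + 2·t_prop = 148·0.0428571 + 2·0.00295652 = 6.349 ms.

6.349 ms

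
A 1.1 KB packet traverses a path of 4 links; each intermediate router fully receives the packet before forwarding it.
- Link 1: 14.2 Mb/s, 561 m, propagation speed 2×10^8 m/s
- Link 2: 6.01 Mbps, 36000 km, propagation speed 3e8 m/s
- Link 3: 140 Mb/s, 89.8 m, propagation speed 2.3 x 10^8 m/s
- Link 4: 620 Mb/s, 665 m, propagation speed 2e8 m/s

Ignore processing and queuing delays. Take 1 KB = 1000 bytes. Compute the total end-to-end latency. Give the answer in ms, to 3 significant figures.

L = 8800 bits.
Transmission delays (L/R per hop): 0.619718, 1.46423, 0.0628571, 0.0141935 ms; sum = 2.161 ms.
Propagation delays (d/s per hop): 0.002805, 120, 0.000390435, 0.003325 ms; sum = 120.007 ms.
End-to-end = 122 ms.

122 ms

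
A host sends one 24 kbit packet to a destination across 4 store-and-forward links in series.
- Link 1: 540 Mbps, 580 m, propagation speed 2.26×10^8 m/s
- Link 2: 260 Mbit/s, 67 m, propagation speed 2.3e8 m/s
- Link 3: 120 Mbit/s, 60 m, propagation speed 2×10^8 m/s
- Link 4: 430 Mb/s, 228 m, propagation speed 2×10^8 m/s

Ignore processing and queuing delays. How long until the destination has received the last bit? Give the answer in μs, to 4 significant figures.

L = 24000 bits.
Transmission delays (L/R per hop): 44.4444, 92.3077, 200, 55.814 μs; sum = 392.566 μs.
Propagation delays (d/s per hop): 2.56637, 0.291304, 0.3, 1.14 μs; sum = 4.29768 μs.
End-to-end = 396.9 μs.

396.9 μs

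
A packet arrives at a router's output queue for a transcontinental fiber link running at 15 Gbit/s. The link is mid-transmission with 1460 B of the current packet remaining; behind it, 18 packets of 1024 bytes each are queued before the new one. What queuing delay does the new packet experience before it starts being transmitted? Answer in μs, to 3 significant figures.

10.6 μs

Each queued packet: L/R = 8192/15000000000 = 0.546133 μs.
18 queued → 9.8304 μs.
Plus remaining 11680 bits of current packet: 0.778667 μs.
Queuing delay = 10.6 μs.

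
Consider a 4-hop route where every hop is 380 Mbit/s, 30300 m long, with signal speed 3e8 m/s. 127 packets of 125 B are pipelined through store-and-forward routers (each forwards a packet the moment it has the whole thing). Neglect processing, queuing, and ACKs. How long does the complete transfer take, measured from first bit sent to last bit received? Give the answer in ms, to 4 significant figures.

0.7461 ms

Per-hop transmission t_tx = L/R = 1000/380000000 = 0.00263158 ms.
Per-hop propagation t_prop = 30300/300000000 = 0.101 ms.
Pipeline fill: first packet needs 4·t_tx to clear all hops; remaining 126 packets each add one t_tx.
Total = (4+127-1)·t_tx + 4·t_prop = 130·0.00263158 + 4·0.101 = 0.7461 ms.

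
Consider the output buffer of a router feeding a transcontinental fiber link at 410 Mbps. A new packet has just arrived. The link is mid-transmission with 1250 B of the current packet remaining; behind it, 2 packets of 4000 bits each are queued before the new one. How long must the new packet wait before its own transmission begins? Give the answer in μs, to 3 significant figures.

43.9 μs

Each queued packet: L/R = 4000/410000000 = 9.7561 μs.
2 queued → 19.5122 μs.
Plus remaining 10000 bits of current packet: 24.3902 μs.
Queuing delay = 43.9 μs.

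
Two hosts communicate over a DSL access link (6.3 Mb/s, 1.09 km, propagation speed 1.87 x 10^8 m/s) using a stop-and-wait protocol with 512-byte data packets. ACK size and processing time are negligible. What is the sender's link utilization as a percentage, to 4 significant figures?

t_tx = L/R = 4096/6300000 = 0.000650159 s.
t_prop = 1090/187000000 = 5.82888e-06 s; RTT = 1.16578e-05 s.
Cycle = t_tx + RTT = 0.000661816 s.
Utilization = t_tx / cycle = 0.000650159/0.000661816 = 98.24 %.

98.24 %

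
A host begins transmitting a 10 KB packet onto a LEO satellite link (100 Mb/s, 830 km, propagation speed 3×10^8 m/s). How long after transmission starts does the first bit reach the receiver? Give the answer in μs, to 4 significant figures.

2767 μs

First bit experiences only propagation delay: d/s = 830000/300000000 = 2767 μs.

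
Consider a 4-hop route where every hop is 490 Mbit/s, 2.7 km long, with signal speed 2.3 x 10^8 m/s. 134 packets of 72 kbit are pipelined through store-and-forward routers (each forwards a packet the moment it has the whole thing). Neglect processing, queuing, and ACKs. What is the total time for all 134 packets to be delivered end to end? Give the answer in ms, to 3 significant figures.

Per-hop transmission t_tx = L/R = 72000/490000000 = 0.146939 ms.
Per-hop propagation t_prop = 2700/2.3e+08 = 0.0117391 ms.
Pipeline fill: first packet needs 4·t_tx to clear all hops; remaining 133 packets each add one t_tx.
Total = (4+134-1)·t_tx + 4·t_prop = 137·0.146939 + 4·0.0117391 = 20.2 ms.

20.2 ms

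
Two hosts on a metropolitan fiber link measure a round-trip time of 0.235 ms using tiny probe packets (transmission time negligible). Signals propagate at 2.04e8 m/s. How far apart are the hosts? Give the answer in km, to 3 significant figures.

24.0 km

One-way propagation = RTT/2 = 0.1175 ms.
d = s × t = 204000000 × 0.0001175 = 24.0 km.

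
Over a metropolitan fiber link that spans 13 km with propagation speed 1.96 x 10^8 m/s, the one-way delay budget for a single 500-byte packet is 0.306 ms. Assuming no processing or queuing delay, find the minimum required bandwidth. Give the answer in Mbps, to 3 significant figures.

16.7 Mbps

L = 4000 bits.
Propagation delay = 13000 / 196000000 = 0.0663265 ms.
Transmission budget = 0.306 − 0.0663265 = 0.239673 ms.
R ≥ L / t_tx = 4000 bits / 0.000239673 s = 16.7 Mbps.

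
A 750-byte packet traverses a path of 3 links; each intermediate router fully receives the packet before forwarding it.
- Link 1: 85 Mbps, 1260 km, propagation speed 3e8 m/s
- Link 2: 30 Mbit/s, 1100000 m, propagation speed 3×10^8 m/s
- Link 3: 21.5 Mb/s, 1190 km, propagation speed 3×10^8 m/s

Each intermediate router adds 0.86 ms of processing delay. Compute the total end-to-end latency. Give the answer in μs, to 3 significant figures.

14100 μs

L = 750 × 8 = 6000 bits.
Transmission delays (L/R per hop): 70.5882, 200, 279.07 μs; sum = 549.658 μs.
Propagation delays (d/s per hop): 4200, 3666.67, 3966.67 μs; sum = 11833.3 μs.
Processing at 2 router(s): 2 × 0.86 ms = 1720 μs.
End-to-end = 14100 μs.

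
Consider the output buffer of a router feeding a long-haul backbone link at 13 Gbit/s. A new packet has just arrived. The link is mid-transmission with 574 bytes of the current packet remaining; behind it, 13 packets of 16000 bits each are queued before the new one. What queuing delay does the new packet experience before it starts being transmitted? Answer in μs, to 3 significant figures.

Each queued packet: L/R = 16000/13000000000 = 1.23077 μs.
13 queued → 16 μs.
Plus remaining 4592 bits of current packet: 0.353231 μs.
Queuing delay = 16.4 μs.

16.4 μs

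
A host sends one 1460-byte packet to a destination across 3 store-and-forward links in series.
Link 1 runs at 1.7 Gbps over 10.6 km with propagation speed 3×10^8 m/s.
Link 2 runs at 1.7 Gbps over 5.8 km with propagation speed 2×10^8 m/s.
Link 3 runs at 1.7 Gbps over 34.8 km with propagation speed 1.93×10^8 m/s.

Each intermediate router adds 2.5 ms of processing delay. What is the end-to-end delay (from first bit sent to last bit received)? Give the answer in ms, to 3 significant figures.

L = 1460 × 8 = 11680 bits.
Transmission delay per hop = L/R = 11680/1700000000 = 0.00687059 ms; 3 hops → 0.0206118 ms.
Propagation delays (d/s per hop): 0.0353333, 0.029, 0.180311 ms; sum = 0.244644 ms.
Processing at 2 router(s): 2 × 2.5 ms = 5 ms.
End-to-end = 5.27 ms.

5.27 ms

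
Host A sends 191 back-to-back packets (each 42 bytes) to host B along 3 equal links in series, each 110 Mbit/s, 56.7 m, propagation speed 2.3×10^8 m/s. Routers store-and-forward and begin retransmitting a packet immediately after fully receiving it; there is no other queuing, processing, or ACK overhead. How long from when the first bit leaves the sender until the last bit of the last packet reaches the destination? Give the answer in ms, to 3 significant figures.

0.590 ms

Per-hop transmission t_tx = L/R = 336/110000000 = 0.00305455 ms.
Per-hop propagation t_prop = 56.7/2.3e+08 = 0.000246522 ms.
Pipeline fill: first packet needs 3·t_tx to clear all hops; remaining 190 packets each add one t_tx.
Total = (3+191-1)·t_tx + 3·t_prop = 193·0.00305455 + 3·0.000246522 = 0.590 ms.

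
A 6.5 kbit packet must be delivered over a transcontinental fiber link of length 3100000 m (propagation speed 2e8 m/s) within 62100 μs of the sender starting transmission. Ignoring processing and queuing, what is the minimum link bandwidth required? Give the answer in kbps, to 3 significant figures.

Propagation delay = 3100000 / 200000000 = 15500 μs.
Transmission budget = 62100 − 15500 = 46600 μs.
R ≥ L / t_tx = 6500 bits / 0.0466 s = 139 kbps.

139 kbps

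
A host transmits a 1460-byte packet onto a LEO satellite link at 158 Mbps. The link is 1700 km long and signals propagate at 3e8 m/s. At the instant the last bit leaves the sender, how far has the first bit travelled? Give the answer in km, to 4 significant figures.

22.18 km

t_tx = L/R = 11680/158000000 = 7.39241e-05 s.
Distance = s × t_tx = 300000000 × 7.39241e-05 = 22.18 km.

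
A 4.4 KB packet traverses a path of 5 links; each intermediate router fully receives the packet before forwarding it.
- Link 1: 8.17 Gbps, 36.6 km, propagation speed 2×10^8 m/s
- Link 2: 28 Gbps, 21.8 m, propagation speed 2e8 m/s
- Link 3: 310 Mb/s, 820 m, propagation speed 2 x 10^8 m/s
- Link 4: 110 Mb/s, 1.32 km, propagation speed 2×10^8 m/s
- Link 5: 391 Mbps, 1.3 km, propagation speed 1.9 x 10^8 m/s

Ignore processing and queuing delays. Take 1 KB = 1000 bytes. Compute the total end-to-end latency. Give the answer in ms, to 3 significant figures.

L = 35200 bits.
Transmission delays (L/R per hop): 0.00430845, 0.00125714, 0.113548, 0.32, 0.0900256 ms; sum = 0.52914 ms.
Propagation delays (d/s per hop): 0.183, 0.000109, 0.0041, 0.0066, 0.00684211 ms; sum = 0.200651 ms.
End-to-end = 0.730 ms.

0.730 ms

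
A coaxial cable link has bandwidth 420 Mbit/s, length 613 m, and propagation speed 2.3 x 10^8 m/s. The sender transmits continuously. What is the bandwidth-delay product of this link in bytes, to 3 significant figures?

Propagation delay = 613 / 2.3e+08 = 2.66522e-06 s.
BDP = R × t_prop = 420000000 × 2.66522e-06 = 1119.39 bits.
In bytes: 1119.39/8 = 140 bytes.

140 bytes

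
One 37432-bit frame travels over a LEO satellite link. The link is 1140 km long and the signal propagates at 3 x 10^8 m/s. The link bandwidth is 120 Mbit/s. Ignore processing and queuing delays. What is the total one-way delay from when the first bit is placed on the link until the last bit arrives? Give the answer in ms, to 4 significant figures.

Transmission delay = L/R = 37432 / 120000000 = 0.311933 ms.
Propagation delay = d/s = 1140000 m / 300000000 m/s = 3.8 ms.
Total = 4.112 ms.

4.112 ms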